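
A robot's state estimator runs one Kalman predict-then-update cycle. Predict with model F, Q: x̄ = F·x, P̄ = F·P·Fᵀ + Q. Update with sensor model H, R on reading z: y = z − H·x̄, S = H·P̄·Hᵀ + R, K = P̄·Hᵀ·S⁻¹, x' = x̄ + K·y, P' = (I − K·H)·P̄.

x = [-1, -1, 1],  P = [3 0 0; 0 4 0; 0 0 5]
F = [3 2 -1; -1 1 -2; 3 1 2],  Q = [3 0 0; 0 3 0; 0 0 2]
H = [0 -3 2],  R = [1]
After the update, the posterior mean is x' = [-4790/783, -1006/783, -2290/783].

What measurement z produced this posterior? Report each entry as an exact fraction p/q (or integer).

x̄ = F·x = [-6, -2, -2]
P̄ = F·P·Fᵀ + Q = [51 9 25; 9 30 -25; 25 -25 53]
S = H·P̄·Hᵀ + R = [783]
K = P̄·Hᵀ·S⁻¹ = [23/783; -140/783; 181/783]
x' − x̄ = [-92/783, 560/783, -724/783] = K·y
y = (KᵀK)⁻¹·Kᵀ·(x' − x̄) = [-4]
z = y + H·x̄ = [-4] + [2] = [-2]

z = [-2]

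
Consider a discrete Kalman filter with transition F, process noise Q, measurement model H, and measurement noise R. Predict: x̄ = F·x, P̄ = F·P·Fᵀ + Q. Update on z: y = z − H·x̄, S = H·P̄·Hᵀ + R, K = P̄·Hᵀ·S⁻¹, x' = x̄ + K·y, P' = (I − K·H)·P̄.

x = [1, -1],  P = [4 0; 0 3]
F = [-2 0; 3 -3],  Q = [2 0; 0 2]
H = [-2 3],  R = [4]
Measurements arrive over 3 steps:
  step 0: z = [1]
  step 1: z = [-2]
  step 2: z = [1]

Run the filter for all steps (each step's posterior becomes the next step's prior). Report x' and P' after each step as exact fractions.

step 0: x' = [370/949, 591/949], P' = [5418/949 3468/949; 3468/949 2636/949]
step 1: x' = [-12460/28843, -27381/28843], P' = [367370/86529 72500/28843; 72500/28843 54920/28843]
step 2: x' = [4371964/3391495, 4072944/3391495], P' = [12672262/3391495 7451052/3391495; 7451052/3391495 5790722/3391495]

step 0: x̄ = F·x = [-2, 6]
step 0: P̄ = F·P·Fᵀ + Q = [18 -24; -24 65]
step 0: y = z − H·x̄ = [-21]
step 0: S = H·P̄·Hᵀ + R = [949]
step 0: K = P̄·Hᵀ·S⁻¹ = [-108/949; 243/949]
step 0: x' = x̄ + K·y = [370/949, 591/949]
step 0: P' = (I − K·H)·P̄ = [5418/949 3468/949; 3468/949 2636/949]
step 1: x̄ = F·x = [-740/949, -51/73]
step 1: P̄ = F·P·Fᵀ + Q = [23570/949 -900/73; -900/73 920/73]
step 1: y = z − H·x̄ = [-1389/949]
step 1: S = H·P̄·Hᵀ + R = [346116/949]
step 1: K = P̄·Hᵀ·S⁻¹ = [-20560/86529; 4940/28843]
step 1: x' = x̄ + K·y = [-12460/28843, -27381/28843]
step 1: P' = (I − K·H)·P̄ = [367370/86529 72500/28843; 72500/28843 54920/28843]
step 2: x̄ = F·x = [24920/28843, 44763/28843]
step 2: P̄ = F·P·Fᵀ + Q = [1642538/86529 -299740/28843; -299740/28843 349076/28843]
step 2: y = z − H·x̄ = [-55606/28843]
step 2: S = H·P̄·Hᵀ + R = [27131960/86529]
step 2: K = P̄·Hᵀ·S⁻¹ = [-747842/3391495; 1235031/6782990]
step 2: x' = x̄ + K·y = [4371964/3391495, 4072944/3391495]
step 2: P' = (I − K·H)·P̄ = [12672262/3391495 7451052/3391495; 7451052/3391495 5790722/3391495]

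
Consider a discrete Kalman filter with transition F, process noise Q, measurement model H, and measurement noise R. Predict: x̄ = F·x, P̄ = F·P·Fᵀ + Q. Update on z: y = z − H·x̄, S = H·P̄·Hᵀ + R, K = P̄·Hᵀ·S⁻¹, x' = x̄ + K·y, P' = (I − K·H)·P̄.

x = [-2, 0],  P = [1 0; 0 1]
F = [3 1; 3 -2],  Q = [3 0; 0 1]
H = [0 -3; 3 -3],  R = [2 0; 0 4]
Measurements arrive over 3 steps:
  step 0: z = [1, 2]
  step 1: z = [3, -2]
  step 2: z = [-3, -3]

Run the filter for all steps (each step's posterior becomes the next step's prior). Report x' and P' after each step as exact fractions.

step 0: x' = [615/11519, -5295/11519], P' = [7286/11519 2450/11519; 2450/11519 2506/11519]
step 1: x' = [-50366787/31116619, -28413837/31116619], P' = [19412906/31116619 6583766/31116619; 6583766/31116619 6619806/31116619]
step 2: x' = [-26428247352/82179191843, 67463994771/82179191843], P' = [51245779818/82179191843 17377892790/82179191843; 17377892790/82179191843 17470545278/82179191843]

step 0: x̄ = F·x = [-6, -6]
step 0: P̄ = F·P·Fᵀ + Q = [13 7; 7 14]
step 0: y = z − H·x̄ = [-17, 2]
step 0: S = H·P̄·Hᵀ + R = [128 63; 63 121]
step 0: K = P̄·Hᵀ·S⁻¹ = [-3675/11519 3627/11519; -3759/11519 -42/11519]
step 0: x' = x̄ + K·y = [615/11519, -5295/11519]
step 0: P' = (I − K·H)·P̄ = [7286/11519 2450/11519; 2450/11519 2506/11519]
step 1: x̄ = F·x = [-3450/11519, 12435/11519]
step 1: P̄ = F·P·Fᵀ + Q = [117337/11519 53212/11519; 53212/11519 57717/11519]
step 1: y = z − H·x̄ = [71862/11519, 24617/11519]
step 1: S = H·P̄·Hᵀ + R = [542491/11519 40545/11519; 40545/11519 663746/11519]
step 1: K = P̄·Hᵀ·S⁻¹ = [-9875649/31116619 9621855/31116619; -9929709/31116619 -27030/31116619]
step 1: x' = x̄ + K·y = [-50366787/31116619, -28413837/31116619]
step 1: P' = (I − K·H)·P̄ = [19412906/31116619 6583766/31116619; 6583766/31116619 6619806/31116619]
step 2: x̄ = F·x = [-179514198/31116619, -94272687/31116619]
step 2: P̄ = F·P·Fᵀ + Q = [314188413/31116619 141725244/31116619; 141725244/31116619 153306805/31116619]
step 2: y = z − H·x̄ = [-376167918/31116619, 162374676/31116619]
step 2: S = H·P̄·Hᵀ + R = [1441994483/31116619 104234049/31116619; 104234049/31116619 1780869046/31116619]
step 2: K = P̄·Hᵀ·S⁻¹ = [-26066839185/82179191843 25400915271/82179191843; -26205817917/82179191843 -69489366/82179191843]
step 2: x' = x̄ + K·y = [-26428247352/82179191843, 67463994771/82179191843]
step 2: P' = (I − K·H)·P̄ = [51245779818/82179191843 17377892790/82179191843; 17377892790/82179191843 17470545278/82179191843]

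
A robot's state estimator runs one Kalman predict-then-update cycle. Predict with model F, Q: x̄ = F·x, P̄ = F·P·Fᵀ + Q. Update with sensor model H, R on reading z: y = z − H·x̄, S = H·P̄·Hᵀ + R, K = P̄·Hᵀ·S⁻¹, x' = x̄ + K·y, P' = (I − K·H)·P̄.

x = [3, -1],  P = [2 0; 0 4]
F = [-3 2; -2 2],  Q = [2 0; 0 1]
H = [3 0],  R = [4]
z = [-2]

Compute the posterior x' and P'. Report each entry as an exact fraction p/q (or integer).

x' = [-65/82, -5/82]
P' = [18/41 14/41; 14/41 143/41]

x̄ = F·x = [-11, -8]
P̄ = F·P·Fᵀ + Q = [36 28; 28 25]
y = z − H·x̄ = [31]
S = H·P̄·Hᵀ + R = [328]
K = P̄·Hᵀ·S⁻¹ = [27/82; 21/82]
x' = x̄ + K·y = [-65/82, -5/82]
P' = (I − K·H)·P̄ = [18/41 14/41; 14/41 143/41]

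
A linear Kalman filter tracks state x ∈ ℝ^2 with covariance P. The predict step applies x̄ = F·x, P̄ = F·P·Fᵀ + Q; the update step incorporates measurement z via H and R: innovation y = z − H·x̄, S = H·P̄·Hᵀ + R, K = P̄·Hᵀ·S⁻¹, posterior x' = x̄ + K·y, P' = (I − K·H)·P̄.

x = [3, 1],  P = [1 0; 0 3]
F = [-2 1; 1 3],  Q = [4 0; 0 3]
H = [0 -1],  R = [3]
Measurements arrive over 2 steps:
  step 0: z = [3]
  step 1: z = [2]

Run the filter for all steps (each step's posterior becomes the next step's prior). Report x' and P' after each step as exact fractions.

step 0: x̄ = F·x = [-5, 6]
step 0: P̄ = F·P·Fᵀ + Q = [11 7; 7 31]
step 0: y = z − H·x̄ = [9]
step 0: S = H·P̄·Hᵀ + R = [34]
step 0: K = P̄·Hᵀ·S⁻¹ = [-7/34; -31/34]
step 0: x' = x̄ + K·y = [-233/34, -75/34]
step 0: P' = (I − K·H)·P̄ = [325/34 21/34; 21/34 93/34]
step 1: x̄ = F·x = [23/2, -229/17]
step 1: P̄ = F·P·Fᵀ + Q = [85/2 -14; -14 695/17]
step 1: y = z − H·x̄ = [-195/17]
step 1: S = H·P̄·Hᵀ + R = [746/17]
step 1: K = P̄·Hᵀ·S⁻¹ = [119/373; -695/746]
step 1: x' = x̄ + K·y = [5849/746, -2077/746]
step 1: P' = (I − K·H)·P̄ = [28373/746 -357/373; -357/373 2085/746]

step 0: x' = [-233/34, -75/34], P' = [325/34 21/34; 21/34 93/34]
step 1: x' = [5849/746, -2077/746], P' = [28373/746 -357/373; -357/373 2085/746]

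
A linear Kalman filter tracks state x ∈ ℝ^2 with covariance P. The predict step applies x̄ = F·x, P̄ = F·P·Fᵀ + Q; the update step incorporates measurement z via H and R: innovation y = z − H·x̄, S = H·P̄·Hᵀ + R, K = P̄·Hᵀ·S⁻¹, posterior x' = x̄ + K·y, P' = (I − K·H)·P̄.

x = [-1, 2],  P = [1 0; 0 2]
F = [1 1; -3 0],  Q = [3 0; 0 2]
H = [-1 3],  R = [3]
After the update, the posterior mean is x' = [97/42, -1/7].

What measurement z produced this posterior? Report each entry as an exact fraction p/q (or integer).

x̄ = F·x = [1, 3]
P̄ = F·P·Fᵀ + Q = [6 -3; -3 11]
S = H·P̄·Hᵀ + R = [126]
K = P̄·Hᵀ·S⁻¹ = [-5/42; 2/7]
x' − x̄ = [55/42, -22/7] = K·y
y = (KᵀK)⁻¹·Kᵀ·(x' − x̄) = [-11]
z = y + H·x̄ = [-11] + [8] = [-3]

z = [-3]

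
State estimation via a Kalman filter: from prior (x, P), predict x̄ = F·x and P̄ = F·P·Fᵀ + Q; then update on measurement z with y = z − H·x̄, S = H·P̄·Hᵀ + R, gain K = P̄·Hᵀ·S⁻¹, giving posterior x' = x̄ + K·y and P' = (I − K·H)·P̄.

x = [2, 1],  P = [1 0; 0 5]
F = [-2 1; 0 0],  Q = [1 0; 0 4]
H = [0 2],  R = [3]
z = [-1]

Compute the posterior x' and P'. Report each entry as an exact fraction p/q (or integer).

x' = [-3, -8/19]
P' = [10 0; 0 12/19]

x̄ = F·x = [-3, 0]
P̄ = F·P·Fᵀ + Q = [10 0; 0 4]
y = z − H·x̄ = [-1]
S = H·P̄·Hᵀ + R = [19]
K = P̄·Hᵀ·S⁻¹ = [0; 8/19]
x' = x̄ + K·y = [-3, -8/19]
P' = (I − K·H)·P̄ = [10 0; 0 12/19]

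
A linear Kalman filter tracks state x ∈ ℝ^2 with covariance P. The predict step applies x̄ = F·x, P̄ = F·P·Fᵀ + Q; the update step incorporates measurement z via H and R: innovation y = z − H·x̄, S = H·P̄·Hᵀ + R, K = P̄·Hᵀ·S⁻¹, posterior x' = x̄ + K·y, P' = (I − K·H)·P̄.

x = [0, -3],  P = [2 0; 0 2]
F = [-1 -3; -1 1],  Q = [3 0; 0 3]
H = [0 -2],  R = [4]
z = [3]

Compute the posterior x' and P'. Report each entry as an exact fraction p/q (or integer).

x̄ = F·x = [9, -3]
P̄ = F·P·Fᵀ + Q = [23 -4; -4 7]
y = z − H·x̄ = [-3]
S = H·P̄·Hᵀ + R = [32]
K = P̄·Hᵀ·S⁻¹ = [1/4; -7/16]
x' = x̄ + K·y = [33/4, -27/16]
P' = (I − K·H)·P̄ = [21 -1/2; -1/2 7/8]

x' = [33/4, -27/16]
P' = [21 -1/2; -1/2 7/8]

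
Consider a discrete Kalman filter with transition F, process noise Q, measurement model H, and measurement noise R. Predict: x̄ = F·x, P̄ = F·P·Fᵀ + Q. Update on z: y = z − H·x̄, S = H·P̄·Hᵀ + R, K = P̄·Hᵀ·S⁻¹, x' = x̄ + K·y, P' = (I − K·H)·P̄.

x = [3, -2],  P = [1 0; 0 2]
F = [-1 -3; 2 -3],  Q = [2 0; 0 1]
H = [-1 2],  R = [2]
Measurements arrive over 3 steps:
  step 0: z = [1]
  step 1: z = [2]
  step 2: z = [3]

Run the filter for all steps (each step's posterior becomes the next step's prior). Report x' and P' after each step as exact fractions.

step 0: x̄ = F·x = [3, 12]
step 0: P̄ = F·P·Fᵀ + Q = [21 16; 16 23]
step 0: y = z − H·x̄ = [-20]
step 0: S = H·P̄·Hᵀ + R = [51]
step 0: K = P̄·Hᵀ·S⁻¹ = [11/51; 10/17]
step 0: x' = x̄ + K·y = [-67/51, 4/17]
step 0: P' = (I − K·H)·P̄ = [950/51 162/17; 162/17 91/17]
step 1: x̄ = F·x = [31/51, -10/3]
step 1: P̄ = F·P·Fᵀ + Q = [6425/51 -53/3; -53/3 28/3]
step 1: y = z − H·x̄ = [473/51]
step 1: S = H·P̄·Hᵀ + R = [12035/51]
step 1: K = P̄·Hᵀ·S⁻¹ = [-8227/12035; 1853/12035]
step 1: x' = x̄ + K·y = [-68986/12035, -22931/12035]
step 1: P' = (I − K·H)·P̄ = [189046/12035 86296/12035; 86296/12035 45001/12035]
step 2: x̄ = F·x = [4751/415, -69179/12035]
step 2: P̄ = F·P·Fᵀ + Q = [39169/415 -7999/415; -7999/415 137676/12035]
step 2: y = z − H·x̄ = [312242/12035]
step 2: S = H·P̄·Hᵀ + R = [2638559/12035]
step 2: K = P̄·Hᵀ·S⁻¹ = [-228549/376937; 507323/2638559]
step 2: x' = x̄ + K·y = [-1614341/376937, -286371/376937]
step 2: P' = (I − K·H)·P̄ = [5194898/376937 2368900/376937; 2368900/376937 8798473/2638559]

step 0: x' = [-67/51, 4/17], P' = [950/51 162/17; 162/17 91/17]
step 1: x' = [-68986/12035, -22931/12035], P' = [189046/12035 86296/12035; 86296/12035 45001/12035]
step 2: x' = [-1614341/376937, -286371/376937], P' = [5194898/376937 2368900/376937; 2368900/376937 8798473/2638559]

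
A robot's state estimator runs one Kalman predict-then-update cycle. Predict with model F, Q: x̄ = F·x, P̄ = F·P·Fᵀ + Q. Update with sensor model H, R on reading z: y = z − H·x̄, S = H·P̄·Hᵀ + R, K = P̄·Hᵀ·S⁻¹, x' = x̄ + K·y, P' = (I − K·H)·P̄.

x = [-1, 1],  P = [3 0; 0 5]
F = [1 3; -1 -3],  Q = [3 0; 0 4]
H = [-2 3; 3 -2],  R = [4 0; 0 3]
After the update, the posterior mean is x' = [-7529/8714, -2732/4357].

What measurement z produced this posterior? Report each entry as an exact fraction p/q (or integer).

z = [-1, -2]

x̄ = F·x = [2, -2]
P̄ = F·P·Fᵀ + Q = [51 -48; -48 52]
S = H·P̄·Hᵀ + R = [1252 -1242; -1242 1246]
K = P̄·Hᵀ·S⁻¹ = [1371/8714 1554/4357; 1494/4357 622/4357]
x' − x̄ = [-24957/8714, 5982/4357] = K·y
y = (KᵀK)⁻¹·Kᵀ·(x' − x̄) = [9, -12]
z = y + H·x̄ = [9, -12] + [-10, 10] = [-1, -2]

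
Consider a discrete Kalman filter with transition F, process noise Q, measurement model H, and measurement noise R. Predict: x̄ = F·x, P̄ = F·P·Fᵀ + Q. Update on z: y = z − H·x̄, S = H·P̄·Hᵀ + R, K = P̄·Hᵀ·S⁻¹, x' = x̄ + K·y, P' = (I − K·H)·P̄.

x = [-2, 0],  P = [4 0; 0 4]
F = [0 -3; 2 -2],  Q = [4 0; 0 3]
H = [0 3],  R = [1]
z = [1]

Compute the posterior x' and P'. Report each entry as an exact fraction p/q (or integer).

x' = [234/79, 101/316]
P' = [1864/79 6/79; 6/79 35/316]

x̄ = F·x = [0, -4]
P̄ = F·P·Fᵀ + Q = [40 24; 24 35]
y = z − H·x̄ = [13]
S = H·P̄·Hᵀ + R = [316]
K = P̄·Hᵀ·S⁻¹ = [18/79; 105/316]
x' = x̄ + K·y = [234/79, 101/316]
P' = (I − K·H)·P̄ = [1864/79 6/79; 6/79 35/316]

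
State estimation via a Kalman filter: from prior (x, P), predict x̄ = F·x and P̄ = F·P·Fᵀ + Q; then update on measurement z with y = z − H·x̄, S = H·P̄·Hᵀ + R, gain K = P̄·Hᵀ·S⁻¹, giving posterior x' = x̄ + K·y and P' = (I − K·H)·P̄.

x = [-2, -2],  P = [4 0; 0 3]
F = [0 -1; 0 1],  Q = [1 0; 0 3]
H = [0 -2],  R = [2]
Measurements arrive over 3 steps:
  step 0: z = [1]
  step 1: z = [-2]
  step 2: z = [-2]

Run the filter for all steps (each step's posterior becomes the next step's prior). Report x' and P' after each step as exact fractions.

step 0: x̄ = F·x = [2, -2]
step 0: P̄ = F·P·Fᵀ + Q = [4 -3; -3 6]
step 0: y = z − H·x̄ = [-3]
step 0: S = H·P̄·Hᵀ + R = [26]
step 0: K = P̄·Hᵀ·S⁻¹ = [3/13; -6/13]
step 0: x' = x̄ + K·y = [17/13, -8/13]
step 0: P' = (I − K·H)·P̄ = [34/13 -3/13; -3/13 6/13]
step 1: x̄ = F·x = [8/13, -8/13]
step 1: P̄ = F·P·Fᵀ + Q = [19/13 -6/13; -6/13 45/13]
step 1: y = z − H·x̄ = [-42/13]
step 1: S = H·P̄·Hᵀ + R = [206/13]
step 1: K = P̄·Hᵀ·S⁻¹ = [6/103; -45/103]
step 1: x' = x̄ + K·y = [44/103, 82/103]
step 1: P' = (I − K·H)·P̄ = [145/103 -6/103; -6/103 45/103]
step 2: x̄ = F·x = [-82/103, 82/103]
step 2: P̄ = F·P·Fᵀ + Q = [148/103 -45/103; -45/103 354/103]
step 2: y = z − H·x̄ = [-42/103]
step 2: S = H·P̄·Hᵀ + R = [1622/103]
step 2: K = P̄·Hᵀ·S⁻¹ = [45/811; -354/811]
step 2: x' = x̄ + K·y = [-664/811, 790/811]
step 2: P' = (I − K·H)·P̄ = [1126/811 -45/811; -45/811 354/811]

step 0: x' = [17/13, -8/13], P' = [34/13 -3/13; -3/13 6/13]
step 1: x' = [44/103, 82/103], P' = [145/103 -6/103; -6/103 45/103]
step 2: x' = [-664/811, 790/811], P' = [1126/811 -45/811; -45/811 354/811]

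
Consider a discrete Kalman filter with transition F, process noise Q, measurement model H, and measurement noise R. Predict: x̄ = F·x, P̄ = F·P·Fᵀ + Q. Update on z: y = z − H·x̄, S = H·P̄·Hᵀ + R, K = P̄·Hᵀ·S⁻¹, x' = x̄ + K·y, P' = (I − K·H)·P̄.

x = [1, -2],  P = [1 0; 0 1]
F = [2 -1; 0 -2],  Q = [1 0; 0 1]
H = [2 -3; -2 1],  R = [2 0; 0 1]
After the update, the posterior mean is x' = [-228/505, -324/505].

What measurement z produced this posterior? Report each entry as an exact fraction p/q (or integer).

x̄ = F·x = [4, 4]
P̄ = F·P·Fᵀ + Q = [6 2; 2 5]
S = H·P̄·Hᵀ + R = [47 -23; -23 22]
K = P̄·Hᵀ·S⁻¹ = [-98/505 -332/505; -219/505 -206/505]
x' − x̄ = [-2248/505, -2344/505] = K·y
y = (KᵀK)⁻¹·Kᵀ·(x' − x̄) = [6, 5]
z = y + H·x̄ = [6, 5] + [-4, -4] = [2, 1]

z = [2, 1]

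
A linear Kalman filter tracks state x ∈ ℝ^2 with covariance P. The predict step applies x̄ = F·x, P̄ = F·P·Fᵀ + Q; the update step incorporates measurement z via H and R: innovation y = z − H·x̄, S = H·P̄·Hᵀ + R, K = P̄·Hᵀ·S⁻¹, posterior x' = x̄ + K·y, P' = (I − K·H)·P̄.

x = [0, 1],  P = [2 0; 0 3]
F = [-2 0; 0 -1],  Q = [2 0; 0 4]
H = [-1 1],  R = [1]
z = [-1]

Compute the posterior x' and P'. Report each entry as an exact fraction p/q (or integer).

x' = [0, -1]
P' = [40/9 35/9; 35/9 77/18]

x̄ = F·x = [0, -1]
P̄ = F·P·Fᵀ + Q = [10 0; 0 7]
y = z − H·x̄ = [0]
S = H·P̄·Hᵀ + R = [18]
K = P̄·Hᵀ·S⁻¹ = [-5/9; 7/18]
x' = x̄ + K·y = [0, -1]
P' = (I − K·H)·P̄ = [40/9 35/9; 35/9 77/18]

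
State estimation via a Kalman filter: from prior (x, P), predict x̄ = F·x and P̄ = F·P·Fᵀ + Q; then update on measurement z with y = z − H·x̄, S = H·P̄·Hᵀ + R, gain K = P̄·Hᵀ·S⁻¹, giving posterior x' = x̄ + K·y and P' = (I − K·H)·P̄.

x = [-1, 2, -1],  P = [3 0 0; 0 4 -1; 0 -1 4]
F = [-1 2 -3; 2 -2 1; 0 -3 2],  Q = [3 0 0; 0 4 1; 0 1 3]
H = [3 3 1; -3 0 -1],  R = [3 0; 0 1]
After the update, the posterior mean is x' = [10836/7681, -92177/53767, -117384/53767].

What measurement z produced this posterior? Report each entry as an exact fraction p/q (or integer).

x̄ = F·x = [8, -7, -8]
P̄ = F·P·Fᵀ + Q = [70 -42 -61; -42 40 40; -61 40 67]
S = H·P̄·Hᵀ + R = [178 -73; -73 332]
K = P̄·Hᵀ·S⁻¹ = [-463/7681 -3549/7681; 17566/53767 17790/53767; 9796/53767 20940/53767]
x' − x̄ = [-50612/7681, 284192/53767, 312752/53767] = K·y
y = (KᵀK)⁻¹·Kᵀ·(x' − x̄) = [2, 14]
z = y + H·x̄ = [2, 14] + [-5, -16] = [-3, -2]

z = [-3, -2]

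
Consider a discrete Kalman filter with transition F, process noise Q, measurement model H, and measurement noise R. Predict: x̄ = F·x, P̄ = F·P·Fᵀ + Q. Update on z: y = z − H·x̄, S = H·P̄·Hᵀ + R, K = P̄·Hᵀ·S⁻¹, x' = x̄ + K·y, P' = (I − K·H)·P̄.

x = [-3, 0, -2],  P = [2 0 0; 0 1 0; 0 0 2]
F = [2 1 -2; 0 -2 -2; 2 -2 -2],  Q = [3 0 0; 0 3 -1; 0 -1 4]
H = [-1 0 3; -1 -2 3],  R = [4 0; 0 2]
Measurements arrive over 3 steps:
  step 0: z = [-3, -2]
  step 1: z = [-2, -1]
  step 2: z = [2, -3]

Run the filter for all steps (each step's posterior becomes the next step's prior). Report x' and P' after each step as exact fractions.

step 0: x̄ = F·x = [-2, 4, -2]
step 0: P̄ = F·P·Fᵀ + Q = [20 6 14; 6 15 11; 14 11 24]
step 0: y = z − H·x̄ = [1, 10]
step 0: S = H·P̄·Hᵀ + R = [156 98; 98 106]
step 0: K = P̄·Hᵀ·S⁻¹ = [338/1733 -149/1733; 789/1733 -1557/3466; 655/1733 -17/1733]
step 0: x' = x̄ + K·y = [-4618/1733, -64/1733, -2981/1733]
step 0: P' = (I − K·H)·P̄ = [28714/1733 825/1733 10022/1733; 825/1733 4713/3466 1327/1733; 10022/1733 1327/1733 4214/1733]
step 1: x̄ = F·x = [-3338/1733, 6090/1733, -3146/1733]
step 1: P̄ = F·P·Fᵀ + Q = [114167/3466 -28591/1733 47827/1733; -28591/1733 42097/1733 -8223/1733; 47827/1733 -8223/1733 71910/1733]
step 1: y = z − H·x̄ = [2634/1733, 16547/1733]
step 1: S = H·P̄·Hᵀ + R = [848487/3466 818935/3466; 818935/3466 1146955/3466]
step 1: K = P̄·Hᵀ·S⁻¹ = [-1066834/8728271 14734969/43641355; 4052851/8728271 -20577499/43641355; 2400885/8728271 5457613/43641355]
step 1: x' = x̄ + K·y = [48525381/43641355, -12316201/43641355, -8868393/43641355]
step 1: P' = (I − K·H)·P̄ = [482643254/43641355 -25403309/43641355 153768858/43641355; -25403309/43641355 61106009/43641355 18551237/43641355; 153768858/43641355 18551237/43641355 67262186/43641355]
step 2: x̄ = F·x = [102471347/43641355, 42369188/43641355, 27883990/8728271]
step 2: P̄ = F·P·Fᵀ + Q = [985682786/43641355 -329522996/43641355 187033594/8728271; -329522996/43641355 792806741/43641355 20955825/8728271; 187033594/8728271 20955825/8728271 348019344/8728271]
step 2: y = z − H·x̄ = [-228505793/43641355, -361974192/43641355]
step 2: S = H·P̄·Hᵀ + R = [11210110866/43641355 9747824704/43641355; 9747824704/43641355 11718613636/43641355]
step 2: K = P̄·Hᵀ·S⁻¹ = [-8128131770/104106734299 28783128649/104106734299; 95810471305/208213468598 -192860588461/416426937196; 30039765237/104106734299 11219013667/104106734299]
step 2: x' = x̄ + K·y = [48269187681/104106734299, 500302195253/208213468598, 82245427679/104106734299]
step 2: P' = (I − K·H)·P̄ = [1055384524502/104106734299 -45039392189/104106734299 340957332474/104106734299; -45039392189/104106734299 576102473681/416426937196 48860516807/104106734299; 340957332474/104106734299 48860516807/104106734299 153705464474/104106734299]

step 0: x' = [-4618/1733, -64/1733, -2981/1733], P' = [28714/1733 825/1733 10022/1733; 825/1733 4713/3466 1327/1733; 10022/1733 1327/1733 4214/1733]
step 1: x' = [48525381/43641355, -12316201/43641355, -8868393/43641355], P' = [482643254/43641355 -25403309/43641355 153768858/43641355; -25403309/43641355 61106009/43641355 18551237/43641355; 153768858/43641355 18551237/43641355 67262186/43641355]
step 2: x' = [48269187681/104106734299, 500302195253/208213468598, 82245427679/104106734299], P' = [1055384524502/104106734299 -45039392189/104106734299 340957332474/104106734299; -45039392189/104106734299 576102473681/416426937196 48860516807/104106734299; 340957332474/104106734299 48860516807/104106734299 153705464474/104106734299]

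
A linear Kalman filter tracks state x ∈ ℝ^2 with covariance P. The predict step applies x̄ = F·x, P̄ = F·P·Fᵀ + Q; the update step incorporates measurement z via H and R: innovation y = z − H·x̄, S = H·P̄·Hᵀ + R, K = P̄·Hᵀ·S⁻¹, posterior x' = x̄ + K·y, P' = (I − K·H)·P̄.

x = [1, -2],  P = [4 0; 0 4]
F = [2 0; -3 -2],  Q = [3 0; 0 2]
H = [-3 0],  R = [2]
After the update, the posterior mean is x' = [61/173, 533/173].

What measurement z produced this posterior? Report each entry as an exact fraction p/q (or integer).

x̄ = F·x = [2, 1]
P̄ = F·P·Fᵀ + Q = [19 -24; -24 54]
S = H·P̄·Hᵀ + R = [173]
K = P̄·Hᵀ·S⁻¹ = [-57/173; 72/173]
x' − x̄ = [-285/173, 360/173] = K·y
y = (KᵀK)⁻¹·Kᵀ·(x' − x̄) = [5]
z = y + H·x̄ = [5] + [-6] = [-1]

z = [-1]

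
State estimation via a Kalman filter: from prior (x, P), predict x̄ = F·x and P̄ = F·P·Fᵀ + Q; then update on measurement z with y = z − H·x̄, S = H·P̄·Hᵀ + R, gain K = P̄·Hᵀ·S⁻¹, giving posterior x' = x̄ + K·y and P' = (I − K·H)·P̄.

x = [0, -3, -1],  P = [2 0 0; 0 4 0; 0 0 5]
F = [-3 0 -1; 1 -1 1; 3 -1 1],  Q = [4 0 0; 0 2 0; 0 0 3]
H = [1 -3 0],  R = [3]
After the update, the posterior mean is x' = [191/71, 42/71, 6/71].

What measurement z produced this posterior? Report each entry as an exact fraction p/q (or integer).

z = [1]

x̄ = F·x = [1, 2, 2]
P̄ = F·P·Fᵀ + Q = [27 -11 -23; -11 13 15; -23 15 30]
S = H·P̄·Hᵀ + R = [213]
K = P̄·Hᵀ·S⁻¹ = [20/71; -50/213; -68/213]
x' − x̄ = [120/71, -100/71, -136/71] = K·y
y = (KᵀK)⁻¹·Kᵀ·(x' − x̄) = [6]
z = y + H·x̄ = [6] + [-5] = [1]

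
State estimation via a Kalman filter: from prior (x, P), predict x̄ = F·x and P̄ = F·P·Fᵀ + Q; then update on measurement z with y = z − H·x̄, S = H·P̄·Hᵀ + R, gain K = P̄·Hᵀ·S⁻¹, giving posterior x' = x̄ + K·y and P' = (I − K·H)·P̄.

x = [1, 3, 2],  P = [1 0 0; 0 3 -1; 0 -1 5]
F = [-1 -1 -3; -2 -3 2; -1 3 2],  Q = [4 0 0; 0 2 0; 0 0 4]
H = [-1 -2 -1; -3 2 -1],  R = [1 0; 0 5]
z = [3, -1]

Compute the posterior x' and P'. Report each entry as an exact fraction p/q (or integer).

x̄ = F·x = [-10, -7, 12]
P̄ = F·P·Fᵀ + Q = [47 -26 -27; -26 65 -5; -27 -5 40]
y = z − H·x̄ = [-9, -5]
S = H·P̄·Hᵀ + R = [170 -291; -291 898]
K = P̄·Hᵀ·S⁻¹ = [-19570/67979 -18908/67979; -26919/67979 7401/67979; 6327/67979 4397/67979]
x' = x̄ + K·y = [-409120/67979, -270587/67979, 736820/67979]
P' = (I − K·H)·P̄ = [682525/67979 322520/67979 -1307995/67979; 322520/67979 177241/67979 -650083/67979; -1307995/67979 -650083/67979 2601834/67979]

x' = [-409120/67979, -270587/67979, 736820/67979]
P' = [682525/67979 322520/67979 -1307995/67979; 322520/67979 177241/67979 -650083/67979; -1307995/67979 -650083/67979 2601834/67979]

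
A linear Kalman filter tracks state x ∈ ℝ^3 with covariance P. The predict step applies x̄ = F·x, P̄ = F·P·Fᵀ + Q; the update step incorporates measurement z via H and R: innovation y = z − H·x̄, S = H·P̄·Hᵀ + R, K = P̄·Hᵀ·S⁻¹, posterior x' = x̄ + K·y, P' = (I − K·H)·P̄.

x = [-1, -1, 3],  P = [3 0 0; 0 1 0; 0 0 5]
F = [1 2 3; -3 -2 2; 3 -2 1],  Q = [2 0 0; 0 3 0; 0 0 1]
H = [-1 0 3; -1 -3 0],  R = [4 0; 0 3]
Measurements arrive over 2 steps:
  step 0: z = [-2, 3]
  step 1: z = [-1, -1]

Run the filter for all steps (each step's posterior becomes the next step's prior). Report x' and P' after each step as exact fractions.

step 0: x' = [-128796/49517, -2683/49517, -72346/49517], P' = [1602213/49517 -524262/49517 543351/49517; -524262/49517 563699/148551 -533758/148551; 543351/49517 -533758/148551 617507/148551]
step 1: x' = [-11203162738/2387293355, 4540134636/2387293355, -4542407419/2387293355], P' = [416861157714/45358573745 -135679524138/45358573745 147993519102/45358573745; -135679524138/45358573745 58707387756/45358573745 -48485665854/45358573745; 147993519102/45358573745 -48485665854/45358573745 72371431686/45358573745]

step 0: x̄ = F·x = [6, 11, 2]
step 0: P̄ = F·P·Fᵀ + Q = [54 17 20; 17 54 -13; 20 -13 37]
step 0: y = z − H·x̄ = [-2, 42]
step 0: S = H·P̄·Hᵀ + R = [271 162; 162 645]
step 0: K = P̄·Hᵀ·S⁻¹ = [6960/49517 -9809/49517; -2374/49517 -39437/148551; 18539/49517 -9593/148551]
step 0: x' = x̄ + K·y = [-128796/49517, -2683/49517, -72346/49517]
step 0: P' = (I − K·H)·P̄ = [1602213/49517 -524262/49517 543351/49517; -524262/49517 563699/148551 -533758/148551; 543351/49517 -533758/148551 617507/148551]
step 1: x̄ = F·x = [-351200/49517, 247062/49517, -453368/49517]
step 1: P̄ = F·P·Fᵀ + Q = [10000178/148551 -3576746/49517 26162060/148551; -3576746/49517 4755408/49517 -10559078/49517; 26162060/148551 -10559078/49517 77069387/148551]
step 1: y = z − H·x̄ = [73799/3809, 340469/49517]
step 1: S = H·P̄·Hᵀ + R = [3238145/879 14186030/11427; 14186030/11427 74460419/148551]
step 1: K = P̄·Hᵀ·S⁻¹ = [6779849898/45358573745 -654839020/9071714749; -2444368356/45358573745 -2696175942/9071714749; 17280193989/45358573745 -169101436/9071714749]
step 1: x' = x̄ + K·y = [-11203162738/2387293355, 4540134636/2387293355, -4542407419/2387293355]
step 1: P' = (I − K·H)·P̄ = [416861157714/45358573745 -135679524138/45358573745 147993519102/45358573745; -135679524138/45358573745 58707387756/45358573745 -48485665854/45358573745; 147993519102/45358573745 -48485665854/45358573745 72371431686/45358573745]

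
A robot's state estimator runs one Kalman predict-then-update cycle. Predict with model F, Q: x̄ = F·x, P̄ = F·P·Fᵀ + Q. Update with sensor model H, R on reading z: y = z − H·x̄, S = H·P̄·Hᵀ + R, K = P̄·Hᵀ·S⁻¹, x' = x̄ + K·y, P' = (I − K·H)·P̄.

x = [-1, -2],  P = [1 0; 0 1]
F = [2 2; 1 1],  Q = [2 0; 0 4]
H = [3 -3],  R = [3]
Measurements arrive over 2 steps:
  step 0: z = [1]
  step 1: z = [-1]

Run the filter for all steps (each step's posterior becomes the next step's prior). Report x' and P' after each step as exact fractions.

step 0: x̄ = F·x = [-6, -3]
step 0: P̄ = F·P·Fᵀ + Q = [10 4; 4 6]
step 0: y = z − H·x̄ = [10]
step 0: S = H·P̄·Hᵀ + R = [75]
step 0: K = P̄·Hᵀ·S⁻¹ = [6/25; -2/25]
step 0: x' = x̄ + K·y = [-18/5, -19/5]
step 0: P' = (I − K·H)·P̄ = [142/25 136/25; 136/25 138/25]
step 1: x̄ = F·x = [-74/5, -37/5]
step 1: P̄ = F·P·Fᵀ + Q = [2258/25 1104/25; 1104/25 652/25]
step 1: y = z − H·x̄ = [106/5]
step 1: S = H·P̄·Hᵀ + R = [6393/25]
step 1: K = P̄·Hᵀ·S⁻¹ = [1154/2131; 452/2131]
step 1: x' = x̄ + K·y = [-7074/2131, -6187/2131]
step 1: P' = (I − K·H)·P̄ = [32666/2131 31512/2131; 31512/2131 31060/2131]

step 0: x' = [-18/5, -19/5], P' = [142/25 136/25; 136/25 138/25]
step 1: x' = [-7074/2131, -6187/2131], P' = [32666/2131 31512/2131; 31512/2131 31060/2131]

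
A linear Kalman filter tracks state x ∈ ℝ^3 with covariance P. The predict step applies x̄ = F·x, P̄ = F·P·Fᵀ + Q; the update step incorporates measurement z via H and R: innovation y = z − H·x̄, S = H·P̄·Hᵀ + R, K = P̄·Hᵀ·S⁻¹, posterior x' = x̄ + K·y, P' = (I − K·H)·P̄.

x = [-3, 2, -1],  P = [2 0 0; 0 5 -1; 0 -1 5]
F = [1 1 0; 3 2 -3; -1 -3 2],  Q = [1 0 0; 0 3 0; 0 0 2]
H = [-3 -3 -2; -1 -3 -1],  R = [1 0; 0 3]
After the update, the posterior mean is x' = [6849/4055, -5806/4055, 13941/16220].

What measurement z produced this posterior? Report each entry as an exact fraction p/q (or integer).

z = [-3, 3]

x̄ = F·x = [-1, -2, -5]
P̄ = F·P·Fᵀ + Q = [8 19 -19; 19 98 -79; -19 -79 81]
S = H·P̄·Hᵀ + R = [445 490; 490 576]
K = P̄·Hᵀ·S⁻¹ = [-557/4055 30/811; 873/4055 -478/811; -4859/8110 2639/3244]
x' − x̄ = [10904/4055, 2304/4055, 95041/16220] = K·y
y = (KᵀK)⁻¹·Kᵀ·(x' − x̄) = [-22, -9]
z = y + H·x̄ = [-22, -9] + [19, 12] = [-3, 3]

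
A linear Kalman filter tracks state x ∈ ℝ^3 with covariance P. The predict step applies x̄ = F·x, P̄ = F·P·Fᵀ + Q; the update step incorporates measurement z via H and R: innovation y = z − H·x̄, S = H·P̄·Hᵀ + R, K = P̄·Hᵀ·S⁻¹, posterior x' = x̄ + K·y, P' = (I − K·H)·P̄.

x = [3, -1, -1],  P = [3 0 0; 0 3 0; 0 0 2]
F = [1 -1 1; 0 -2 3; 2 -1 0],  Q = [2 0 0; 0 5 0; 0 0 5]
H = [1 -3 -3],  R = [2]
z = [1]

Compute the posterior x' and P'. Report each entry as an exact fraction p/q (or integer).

x̄ = F·x = [3, -1, 7]
P̄ = F·P·Fᵀ + Q = [10 12 9; 12 35 6; 9 6 20]
y = z − H·x̄ = [16]
S = H·P̄·Hᵀ + R = [489]
K = P̄·Hᵀ·S⁻¹ = [-53/489; -37/163; -23/163]
x' = x̄ + K·y = [619/489, -755/163, 773/163]
P' = (I − K·H)·P̄ = [2081/489 -5/163 248/163; -5/163 1598/163 -1575/163; 248/163 -1575/163 1673/163]

x' = [619/489, -755/163, 773/163]
P' = [2081/489 -5/163 248/163; -5/163 1598/163 -1575/163; 248/163 -1575/163 1673/163]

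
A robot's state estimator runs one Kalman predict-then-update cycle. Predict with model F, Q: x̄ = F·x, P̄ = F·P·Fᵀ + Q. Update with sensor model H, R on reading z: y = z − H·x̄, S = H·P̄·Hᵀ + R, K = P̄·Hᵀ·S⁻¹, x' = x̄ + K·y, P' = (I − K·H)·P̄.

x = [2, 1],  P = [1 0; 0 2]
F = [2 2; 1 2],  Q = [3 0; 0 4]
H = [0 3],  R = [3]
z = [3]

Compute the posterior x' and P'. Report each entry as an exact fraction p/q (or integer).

x̄ = F·x = [6, 4]
P̄ = F·P·Fᵀ + Q = [15 10; 10 13]
y = z − H·x̄ = [-9]
S = H·P̄·Hᵀ + R = [120]
K = P̄·Hᵀ·S⁻¹ = [1/4; 13/40]
x' = x̄ + K·y = [15/4, 43/40]
P' = (I − K·H)·P̄ = [15/2 1/4; 1/4 13/40]

x' = [15/4, 43/40]
P' = [15/2 1/4; 1/4 13/40]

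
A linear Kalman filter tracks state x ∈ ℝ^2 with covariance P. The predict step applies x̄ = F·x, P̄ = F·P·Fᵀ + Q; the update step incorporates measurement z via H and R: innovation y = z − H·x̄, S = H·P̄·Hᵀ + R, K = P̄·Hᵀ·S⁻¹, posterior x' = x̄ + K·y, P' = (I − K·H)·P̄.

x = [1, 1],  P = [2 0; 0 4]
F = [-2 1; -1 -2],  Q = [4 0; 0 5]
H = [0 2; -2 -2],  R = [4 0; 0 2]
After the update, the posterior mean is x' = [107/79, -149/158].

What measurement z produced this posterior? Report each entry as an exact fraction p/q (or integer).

x̄ = F·x = [-1, -3]
P̄ = F·P·Fᵀ + Q = [16 -4; -4 23]
S = H·P̄·Hᵀ + R = [96 -76; -76 126]
K = P̄·Hᵀ·S⁻¹ = [-177/395 -182/395; 727/1580 -19/790]
x' − x̄ = [186/79, 325/158] = K·y
y = (KᵀK)⁻¹·Kᵀ·(x' − x̄) = [4, -9]
z = y + H·x̄ = [4, -9] + [-6, 8] = [-2, -1]

z = [-2, -1]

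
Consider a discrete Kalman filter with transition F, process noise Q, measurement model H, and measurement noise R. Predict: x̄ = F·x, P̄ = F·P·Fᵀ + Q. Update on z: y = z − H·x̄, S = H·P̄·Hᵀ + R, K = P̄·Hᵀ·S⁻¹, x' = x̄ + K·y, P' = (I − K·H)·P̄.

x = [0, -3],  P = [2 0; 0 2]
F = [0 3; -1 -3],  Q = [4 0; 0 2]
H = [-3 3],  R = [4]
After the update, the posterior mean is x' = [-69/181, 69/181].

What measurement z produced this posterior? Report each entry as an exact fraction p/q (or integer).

x̄ = F·x = [-9, 9]
P̄ = F·P·Fᵀ + Q = [22 -18; -18 22]
S = H·P̄·Hᵀ + R = [724]
K = P̄·Hᵀ·S⁻¹ = [-30/181; 30/181]
x' − x̄ = [1560/181, -1560/181] = K·y
y = (KᵀK)⁻¹·Kᵀ·(x' − x̄) = [-52]
z = y + H·x̄ = [-52] + [54] = [2]

z = [2]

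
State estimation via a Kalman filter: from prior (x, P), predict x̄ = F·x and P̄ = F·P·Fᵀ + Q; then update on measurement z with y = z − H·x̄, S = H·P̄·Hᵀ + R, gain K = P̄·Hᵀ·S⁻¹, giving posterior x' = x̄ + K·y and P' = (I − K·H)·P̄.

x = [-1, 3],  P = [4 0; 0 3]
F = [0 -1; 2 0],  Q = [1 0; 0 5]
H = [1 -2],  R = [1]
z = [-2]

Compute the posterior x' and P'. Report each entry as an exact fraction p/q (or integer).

x̄ = F·x = [-3, -2]
P̄ = F·P·Fᵀ + Q = [4 0; 0 21]
y = z − H·x̄ = [-3]
S = H·P̄·Hᵀ + R = [89]
K = P̄·Hᵀ·S⁻¹ = [4/89; -42/89]
x' = x̄ + K·y = [-279/89, -52/89]
P' = (I − K·H)·P̄ = [340/89 168/89; 168/89 105/89]

x' = [-279/89, -52/89]
P' = [340/89 168/89; 168/89 105/89]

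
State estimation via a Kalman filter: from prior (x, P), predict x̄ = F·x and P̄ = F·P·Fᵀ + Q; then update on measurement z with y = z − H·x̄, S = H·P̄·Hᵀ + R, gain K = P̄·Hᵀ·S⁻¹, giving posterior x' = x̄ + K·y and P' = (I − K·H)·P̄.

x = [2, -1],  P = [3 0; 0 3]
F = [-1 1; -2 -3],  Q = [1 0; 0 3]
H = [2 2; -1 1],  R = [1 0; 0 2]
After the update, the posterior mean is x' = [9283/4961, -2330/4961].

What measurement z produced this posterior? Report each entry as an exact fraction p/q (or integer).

x̄ = F·x = [-3, -1]
P̄ = F·P·Fᵀ + Q = [7 -3; -3 42]
S = H·P̄·Hᵀ + R = [173 70; 70 57]
K = P̄·Hᵀ·S⁻¹ = [1156/4961 -2290/4961; 1296/4961 2325/4961]
x' − x̄ = [24166/4961, 2631/4961] = K·y
y = (KᵀK)⁻¹·Kᵀ·(x' − x̄) = [11, -5]
z = y + H·x̄ = [11, -5] + [-8, 2] = [3, -3]

z = [3, -3]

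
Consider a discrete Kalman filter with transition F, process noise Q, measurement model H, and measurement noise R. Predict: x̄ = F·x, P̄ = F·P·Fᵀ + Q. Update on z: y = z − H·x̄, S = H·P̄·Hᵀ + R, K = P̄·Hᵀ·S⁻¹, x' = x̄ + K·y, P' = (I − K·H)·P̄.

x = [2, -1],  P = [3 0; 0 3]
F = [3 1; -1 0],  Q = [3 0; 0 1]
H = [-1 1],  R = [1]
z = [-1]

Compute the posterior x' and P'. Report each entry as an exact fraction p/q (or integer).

x̄ = F·x = [5, -2]
P̄ = F·P·Fᵀ + Q = [33 -9; -9 4]
y = z − H·x̄ = [6]
S = H·P̄·Hᵀ + R = [56]
K = P̄·Hᵀ·S⁻¹ = [-3/4; 13/56]
x' = x̄ + K·y = [1/2, -17/28]
P' = (I − K·H)·P̄ = [3/2 3/4; 3/4 55/56]

x' = [1/2, -17/28]
P' = [3/2 3/4; 3/4 55/56]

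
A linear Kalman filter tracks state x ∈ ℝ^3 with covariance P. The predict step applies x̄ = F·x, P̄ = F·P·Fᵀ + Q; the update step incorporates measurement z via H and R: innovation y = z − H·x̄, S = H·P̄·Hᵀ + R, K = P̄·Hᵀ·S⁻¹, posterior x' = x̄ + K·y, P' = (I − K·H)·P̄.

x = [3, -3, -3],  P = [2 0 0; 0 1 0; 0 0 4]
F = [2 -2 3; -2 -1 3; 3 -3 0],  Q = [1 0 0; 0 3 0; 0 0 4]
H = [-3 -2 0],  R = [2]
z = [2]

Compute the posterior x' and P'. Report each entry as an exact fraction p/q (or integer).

x̄ = F·x = [3, -12, 18]
P̄ = F·P·Fᵀ + Q = [49 30 18; 30 48 -9; 18 -9 31]
y = z − H·x̄ = [-13]
S = H·P̄·Hᵀ + R = [995]
K = P̄·Hᵀ·S⁻¹ = [-207/995; -186/995; -36/995]
x' = x̄ + K·y = [5676/995, -9522/995, 18378/995]
P' = (I − K·H)·P̄ = [5906/995 -8652/995 10458/995; -8652/995 13164/995 -15651/995; 10458/995 -15651/995 29549/995]

x' = [5676/995, -9522/995, 18378/995]
P' = [5906/995 -8652/995 10458/995; -8652/995 13164/995 -15651/995; 10458/995 -15651/995 29549/995]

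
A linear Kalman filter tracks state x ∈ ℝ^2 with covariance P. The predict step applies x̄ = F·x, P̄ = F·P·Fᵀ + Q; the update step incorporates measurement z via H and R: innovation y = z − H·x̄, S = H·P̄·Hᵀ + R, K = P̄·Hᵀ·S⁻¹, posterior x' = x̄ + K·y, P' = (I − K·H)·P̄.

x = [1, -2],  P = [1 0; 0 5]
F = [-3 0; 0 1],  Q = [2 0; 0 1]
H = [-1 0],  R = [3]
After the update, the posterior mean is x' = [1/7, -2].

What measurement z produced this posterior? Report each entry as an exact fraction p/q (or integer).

x̄ = F·x = [-3, -2]
P̄ = F·P·Fᵀ + Q = [11 0; 0 6]
S = H·P̄·Hᵀ + R = [14]
K = P̄·Hᵀ·S⁻¹ = [-11/14; 0]
x' − x̄ = [22/7, 0] = K·y
y = (KᵀK)⁻¹·Kᵀ·(x' − x̄) = [-4]
z = y + H·x̄ = [-4] + [3] = [-1]

z = [-1]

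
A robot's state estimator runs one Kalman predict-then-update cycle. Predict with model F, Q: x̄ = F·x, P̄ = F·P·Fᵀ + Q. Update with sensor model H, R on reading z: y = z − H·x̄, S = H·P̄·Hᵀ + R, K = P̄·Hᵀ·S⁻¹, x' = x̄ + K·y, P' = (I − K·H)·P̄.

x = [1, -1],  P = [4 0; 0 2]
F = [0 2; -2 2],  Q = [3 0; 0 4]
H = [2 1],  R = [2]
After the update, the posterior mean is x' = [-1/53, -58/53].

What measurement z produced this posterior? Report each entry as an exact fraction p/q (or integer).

z = [-1]

x̄ = F·x = [-2, -4]
P̄ = F·P·Fᵀ + Q = [11 8; 8 28]
S = H·P̄·Hᵀ + R = [106]
K = P̄·Hᵀ·S⁻¹ = [15/53; 22/53]
x' − x̄ = [105/53, 154/53] = K·y
y = (KᵀK)⁻¹·Kᵀ·(x' − x̄) = [7]
z = y + H·x̄ = [7] + [-8] = [-1]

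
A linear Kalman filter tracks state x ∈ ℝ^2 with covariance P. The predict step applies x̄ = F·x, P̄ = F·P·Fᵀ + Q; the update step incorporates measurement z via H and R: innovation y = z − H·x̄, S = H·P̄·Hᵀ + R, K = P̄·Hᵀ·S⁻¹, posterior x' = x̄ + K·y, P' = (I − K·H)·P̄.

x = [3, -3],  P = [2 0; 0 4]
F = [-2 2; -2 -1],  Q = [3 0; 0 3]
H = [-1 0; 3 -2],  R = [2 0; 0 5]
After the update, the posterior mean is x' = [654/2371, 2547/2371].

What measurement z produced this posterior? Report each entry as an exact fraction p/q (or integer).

z = [-2, -2]

x̄ = F·x = [-12, -3]
P̄ = F·P·Fᵀ + Q = [27 0; 0 15]
S = H·P̄·Hᵀ + R = [29 -81; -81 308]
K = P̄·Hᵀ·S⁻¹ = [-1755/2371 162/2371; -2430/2371 -870/2371]
x' − x̄ = [29106/2371, 9660/2371] = K·y
y = (KᵀK)⁻¹·Kᵀ·(x' − x̄) = [-14, 28]
z = y + H·x̄ = [-14, 28] + [12, -30] = [-2, -2]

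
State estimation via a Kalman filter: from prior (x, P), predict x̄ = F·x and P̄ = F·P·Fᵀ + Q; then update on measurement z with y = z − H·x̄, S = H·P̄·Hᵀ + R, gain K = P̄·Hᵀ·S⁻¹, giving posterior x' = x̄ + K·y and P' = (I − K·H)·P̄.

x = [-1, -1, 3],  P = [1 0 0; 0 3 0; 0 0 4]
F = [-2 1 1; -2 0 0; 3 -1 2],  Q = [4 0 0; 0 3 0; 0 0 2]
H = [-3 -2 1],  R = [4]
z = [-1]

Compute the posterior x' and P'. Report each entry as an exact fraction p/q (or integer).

x̄ = F·x = [4, 2, 4]
P̄ = F·P·Fᵀ + Q = [15 4 -1; 4 7 -6; -1 -6 30]
y = z − H·x̄ = [11]
S = H·P̄·Hᵀ + R = [275]
K = P̄·Hᵀ·S⁻¹ = [-54/275; -32/275; 9/55]
x' = x̄ + K·y = [46/25, 18/25, 29/5]
P' = (I − K·H)·P̄ = [1209/275 -628/275 431/55; -628/275 901/275 -42/55; 431/55 -42/55 249/11]

x' = [46/25, 18/25, 29/5]
P' = [1209/275 -628/275 431/55; -628/275 901/275 -42/55; 431/55 -42/55 249/11]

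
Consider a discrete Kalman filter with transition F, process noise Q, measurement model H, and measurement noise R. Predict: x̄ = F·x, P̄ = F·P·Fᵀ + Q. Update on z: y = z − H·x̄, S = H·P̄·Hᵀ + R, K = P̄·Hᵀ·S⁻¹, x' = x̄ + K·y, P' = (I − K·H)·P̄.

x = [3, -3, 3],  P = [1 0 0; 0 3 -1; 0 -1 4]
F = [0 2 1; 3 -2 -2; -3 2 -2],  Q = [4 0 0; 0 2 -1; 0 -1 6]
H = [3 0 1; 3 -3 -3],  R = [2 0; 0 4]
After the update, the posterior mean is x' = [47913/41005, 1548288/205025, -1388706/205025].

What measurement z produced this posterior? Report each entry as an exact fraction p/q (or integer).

z = [-3, 1]

x̄ = F·x = [-3, 9, -21]
P̄ = F·P·Fᵀ + Q = [16 -14 6; -14 31 -6; 6 -6 51]
S = H·P̄·Hᵀ + R = [233 99; 99 922]
K = P̄·Hᵀ·S⁻¹ = [8532/41005 2286/41005; -32673/205025 -22509/205025; 75201/205025 -34092/205025]
x' − x̄ = [170928/41005, -296937/205025, 2916819/205025] = K·y
y = (KᵀK)⁻¹·Kᵀ·(x' − x̄) = [27, -26]
z = y + H·x̄ = [27, -26] + [-30, 27] = [-3, 1]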